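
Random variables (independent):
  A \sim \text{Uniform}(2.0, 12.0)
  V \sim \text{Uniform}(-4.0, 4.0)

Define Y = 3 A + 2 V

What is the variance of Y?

For independent RVs: Var(aX + bY) = a²Var(X) + b²Var(Y)
Var(A) = 8.3333333
Var(V) = 5.3333333
Var(Y) = 3²*8.3333333 + 2²*5.3333333
= 9*8.3333333 + 4*5.3333333 = 96.333333

96.333333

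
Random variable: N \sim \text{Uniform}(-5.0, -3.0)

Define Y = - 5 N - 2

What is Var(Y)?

For Y = aN + b: Var(Y) = a² * Var(N)
Var(N) = (-3 + 5)^2/12 = 0.33333333
Var(Y) = (-5)² * 0.33333333 = 25 * 0.33333333 = 8.3333333

8.3333333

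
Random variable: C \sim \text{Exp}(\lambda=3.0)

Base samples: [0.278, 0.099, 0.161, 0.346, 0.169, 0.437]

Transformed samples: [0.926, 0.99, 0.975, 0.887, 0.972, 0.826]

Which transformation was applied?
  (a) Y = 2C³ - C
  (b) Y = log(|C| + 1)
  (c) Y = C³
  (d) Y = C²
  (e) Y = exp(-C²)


Checking option (e) Y = exp(-C²):
  C = 0.278 -> Y = 0.926 ✓
  C = 0.099 -> Y = 0.99 ✓
  C = 0.161 -> Y = 0.975 ✓
All samples match this transformation.

(e) exp(-C²)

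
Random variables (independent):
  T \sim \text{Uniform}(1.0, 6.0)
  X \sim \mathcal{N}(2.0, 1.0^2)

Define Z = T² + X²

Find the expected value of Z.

E[Z] = E[T²] + E[X²]
E[T²] = Var(T) + E[T]² = 2.0833333 + 12.25 = 14.333333
E[X²] = Var(X) + E[X]² = 1 + 4 = 5
E[Z] = 14.333333 + 5 = 19.333333

19.333333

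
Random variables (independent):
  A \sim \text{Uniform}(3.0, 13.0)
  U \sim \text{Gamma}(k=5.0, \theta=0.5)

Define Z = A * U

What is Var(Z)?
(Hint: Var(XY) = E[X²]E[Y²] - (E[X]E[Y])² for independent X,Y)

Var(XY) = E[X²]E[Y²] - (E[X]E[Y])²
E[A] = 8, Var(A) = 8.3333333
E[U] = 2.5, Var(U) = 1.25
E[A²] = 8.3333333 + 8² = 72.333333
E[U²] = 1.25 + 2.5² = 7.5
Var(Z) = 72.333333*7.5 - (8*2.5)²
= 542.5 - 400 = 142.5

142.5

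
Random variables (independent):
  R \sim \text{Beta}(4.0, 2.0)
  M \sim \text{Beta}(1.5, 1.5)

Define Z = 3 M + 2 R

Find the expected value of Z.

E[Z] = 2*E[R] + 3*E[M]
E[R] = 0.66666667
E[M] = 0.5
E[Z] = 2*0.66666667 + 3*0.5 = 2.8333333

2.8333333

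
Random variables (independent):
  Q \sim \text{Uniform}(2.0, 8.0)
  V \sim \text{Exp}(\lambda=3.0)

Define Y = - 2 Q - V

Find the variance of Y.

For independent RVs: Var(aX + bY) = a²Var(X) + b²Var(Y)
Var(Q) = 3
Var(V) = 0.11111111
Var(Y) = (-2)²*3 + (-1)²*0.11111111
= 4*3 + 1*0.11111111 = 12.111111

12.111111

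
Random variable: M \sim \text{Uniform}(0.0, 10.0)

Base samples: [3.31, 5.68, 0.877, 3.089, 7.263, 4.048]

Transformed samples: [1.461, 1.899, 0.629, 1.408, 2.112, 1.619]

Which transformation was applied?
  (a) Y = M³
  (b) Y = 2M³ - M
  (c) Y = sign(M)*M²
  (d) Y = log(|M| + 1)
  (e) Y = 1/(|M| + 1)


Checking option (d) Y = log(|M| + 1):
  M = 3.31 -> Y = 1.461 ✓
  M = 5.68 -> Y = 1.899 ✓
  M = 0.877 -> Y = 0.629 ✓
All samples match this transformation.

(d) log(|M| + 1)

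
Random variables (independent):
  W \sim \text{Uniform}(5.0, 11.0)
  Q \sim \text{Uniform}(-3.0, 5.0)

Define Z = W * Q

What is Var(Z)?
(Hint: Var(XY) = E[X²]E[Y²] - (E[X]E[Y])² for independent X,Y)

Var(XY) = E[X²]E[Y²] - (E[X]E[Y])²
E[W] = 8, Var(W) = 3
E[Q] = 1, Var(Q) = 5.3333333
E[W²] = 3 + 8² = 67
E[Q²] = 5.3333333 + 1² = 6.3333333
Var(Z) = 67*6.3333333 - (8*1)²
= 424.33333 - 64 = 360.33333

360.33333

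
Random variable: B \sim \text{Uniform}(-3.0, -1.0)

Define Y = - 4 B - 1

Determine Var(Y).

For Y = aB + b: Var(Y) = a² * Var(B)
Var(B) = (-1 + 3)^2/12 = 0.33333333
Var(Y) = (-4)² * 0.33333333 = 16 * 0.33333333 = 5.3333333

5.3333333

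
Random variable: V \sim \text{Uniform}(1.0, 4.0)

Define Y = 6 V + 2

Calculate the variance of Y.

For Y = aV + b: Var(Y) = a² * Var(V)
Var(V) = (4 - 1)^2/12 = 0.75
Var(Y) = 6² * 0.75 = 36 * 0.75 = 27

27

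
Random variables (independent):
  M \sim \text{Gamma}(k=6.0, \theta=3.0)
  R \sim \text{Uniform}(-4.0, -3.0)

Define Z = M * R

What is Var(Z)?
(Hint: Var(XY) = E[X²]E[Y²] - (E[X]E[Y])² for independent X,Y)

Var(XY) = E[X²]E[Y²] - (E[X]E[Y])²
E[M] = 18, Var(M) = 54
E[R] = -3.5, Var(R) = 0.083333333
E[M²] = 54 + 18² = 378
E[R²] = 0.083333333 + (-3.5)² = 12.333333
Var(Z) = 378*12.333333 - (18*(-3.5))²
= 4662 - 3969 = 693

693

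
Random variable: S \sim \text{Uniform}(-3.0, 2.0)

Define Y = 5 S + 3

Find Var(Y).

For Y = aS + b: Var(Y) = a² * Var(S)
Var(S) = (2 + 3)^2/12 = 2.0833333
Var(Y) = 5² * 2.0833333 = 25 * 2.0833333 = 52.083333

52.083333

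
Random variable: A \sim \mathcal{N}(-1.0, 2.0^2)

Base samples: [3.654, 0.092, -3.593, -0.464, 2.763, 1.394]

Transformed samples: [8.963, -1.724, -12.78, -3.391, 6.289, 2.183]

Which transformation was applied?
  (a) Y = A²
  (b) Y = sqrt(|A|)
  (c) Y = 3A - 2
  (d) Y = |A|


Checking option (c) Y = 3A - 2:
  A = 3.654 -> Y = 8.963 ✓
  A = 0.092 -> Y = -1.724 ✓
  A = -3.593 -> Y = -12.78 ✓
All samples match this transformation.

(c) 3A - 2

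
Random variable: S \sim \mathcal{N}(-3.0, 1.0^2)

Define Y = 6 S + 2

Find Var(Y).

For Y = aS + b: Var(Y) = a² * Var(S)
Var(S) = 1.0^2 = 1
Var(Y) = 6² * 1 = 36 * 1 = 36

36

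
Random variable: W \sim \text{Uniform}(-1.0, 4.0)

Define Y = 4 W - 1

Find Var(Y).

For Y = aW + b: Var(Y) = a² * Var(W)
Var(W) = (4 + 1)^2/12 = 2.0833333
Var(Y) = 4² * 2.0833333 = 16 * 2.0833333 = 33.333333

33.333333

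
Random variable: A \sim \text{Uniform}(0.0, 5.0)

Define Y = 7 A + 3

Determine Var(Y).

For Y = aA + b: Var(Y) = a² * Var(A)
Var(A) = (5 - 0)^2/12 = 2.0833333
Var(Y) = 7² * 2.0833333 = 49 * 2.0833333 = 102.08333

102.08333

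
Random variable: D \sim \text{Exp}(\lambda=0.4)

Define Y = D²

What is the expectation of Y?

E[D²] = Var(D) + (E[D])² = 6.25 + 6.25 = 12.5

12.5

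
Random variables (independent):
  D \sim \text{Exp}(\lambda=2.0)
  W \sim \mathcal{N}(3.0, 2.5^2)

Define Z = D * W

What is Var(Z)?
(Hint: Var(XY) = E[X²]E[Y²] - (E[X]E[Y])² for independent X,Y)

Var(XY) = E[X²]E[Y²] - (E[X]E[Y])²
E[D] = 0.5, Var(D) = 0.25
E[W] = 3, Var(W) = 6.25
E[D²] = 0.25 + 0.5² = 0.5
E[W²] = 6.25 + 3² = 15.25
Var(Z) = 0.5*15.25 - (0.5*3)²
= 7.625 - 2.25 = 5.375

5.375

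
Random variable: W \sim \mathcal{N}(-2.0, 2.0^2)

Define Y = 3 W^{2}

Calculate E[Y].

E[Y] = 3*E[W²]
E[W] = -2
E[W²] = Var(W) + (E[W])² = 4 + 4 = 8
E[Y] = 3*8 = 24

24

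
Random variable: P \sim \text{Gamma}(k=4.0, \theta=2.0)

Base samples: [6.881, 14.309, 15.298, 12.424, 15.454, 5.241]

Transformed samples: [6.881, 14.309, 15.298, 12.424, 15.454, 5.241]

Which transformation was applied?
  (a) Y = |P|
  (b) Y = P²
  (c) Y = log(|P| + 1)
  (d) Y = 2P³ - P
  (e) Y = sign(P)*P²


Checking option (a) Y = |P|:
  P = 6.881 -> Y = 6.881 ✓
  P = 14.309 -> Y = 14.309 ✓
  P = 15.298 -> Y = 15.298 ✓
All samples match this transformation.

(a) |P|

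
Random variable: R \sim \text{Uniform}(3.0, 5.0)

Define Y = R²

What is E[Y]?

E[R²] = Var(R) + (E[R])² = 0.33333333 + 16 = 16.333333

16.333333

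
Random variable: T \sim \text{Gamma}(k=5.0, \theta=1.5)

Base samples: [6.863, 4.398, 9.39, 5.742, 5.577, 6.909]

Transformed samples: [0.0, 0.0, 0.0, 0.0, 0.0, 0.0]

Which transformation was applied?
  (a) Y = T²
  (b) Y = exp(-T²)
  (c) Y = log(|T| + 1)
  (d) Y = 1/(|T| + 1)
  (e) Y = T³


Checking option (b) Y = exp(-T²):
  T = 6.863 -> Y = 0.0 ✓
  T = 4.398 -> Y = 0.0 ✓
  T = 9.39 -> Y = 0.0 ✓
All samples match this transformation.

(b) exp(-T²)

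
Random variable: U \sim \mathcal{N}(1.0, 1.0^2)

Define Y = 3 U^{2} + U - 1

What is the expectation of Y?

E[Y] = 3*E[U²] + 1*E[U] - 1
E[U] = 1
E[U²] = Var(U) + (E[U])² = 1 + 1 = 2
E[Y] = 3*2 + 1*1 - 1 = 6

6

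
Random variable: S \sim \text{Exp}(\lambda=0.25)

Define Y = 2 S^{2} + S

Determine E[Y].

E[Y] = 2*E[S²] + 1*E[S]
E[S] = 4
E[S²] = Var(S) + (E[S])² = 16 + 16 = 32
E[Y] = 2*32 + 1*4 = 68

68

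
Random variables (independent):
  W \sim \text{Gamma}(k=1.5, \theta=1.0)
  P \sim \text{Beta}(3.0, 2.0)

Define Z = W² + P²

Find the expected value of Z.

E[Z] = E[W²] + E[P²]
E[W²] = Var(W) + E[W]² = 1.5 + 2.25 = 3.75
E[P²] = Var(P) + E[P]² = 0.04 + 0.36 = 0.4
E[Z] = 3.75 + 0.4 = 4.15

4.15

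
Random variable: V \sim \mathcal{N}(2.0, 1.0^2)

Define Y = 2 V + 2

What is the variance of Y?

For Y = aV + b: Var(Y) = a² * Var(V)
Var(V) = 1.0^2 = 1
Var(Y) = 2² * 1 = 4 * 1 = 4

4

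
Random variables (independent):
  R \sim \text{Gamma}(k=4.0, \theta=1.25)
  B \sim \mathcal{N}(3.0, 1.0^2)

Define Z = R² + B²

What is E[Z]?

E[Z] = E[R²] + E[B²]
E[R²] = Var(R) + E[R]² = 6.25 + 25 = 31.25
E[B²] = Var(B) + E[B]² = 1 + 9 = 10
E[Z] = 31.25 + 10 = 41.25

41.25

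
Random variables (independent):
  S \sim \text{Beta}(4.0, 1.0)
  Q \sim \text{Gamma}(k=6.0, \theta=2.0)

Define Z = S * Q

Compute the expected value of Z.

For independent RVs: E[XY] = E[X]*E[Y]
E[S] = 0.8
E[Q] = 12
E[Z] = 0.8 * 12 = 9.6

9.6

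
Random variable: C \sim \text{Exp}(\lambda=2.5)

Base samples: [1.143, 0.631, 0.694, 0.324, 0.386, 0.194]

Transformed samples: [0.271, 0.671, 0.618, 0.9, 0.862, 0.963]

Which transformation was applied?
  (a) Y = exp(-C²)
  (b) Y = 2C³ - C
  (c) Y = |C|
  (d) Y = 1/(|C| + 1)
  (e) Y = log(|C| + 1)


Checking option (a) Y = exp(-C²):
  C = 1.143 -> Y = 0.271 ✓
  C = 0.631 -> Y = 0.671 ✓
  C = 0.694 -> Y = 0.618 ✓
All samples match this transformation.

(a) exp(-C²)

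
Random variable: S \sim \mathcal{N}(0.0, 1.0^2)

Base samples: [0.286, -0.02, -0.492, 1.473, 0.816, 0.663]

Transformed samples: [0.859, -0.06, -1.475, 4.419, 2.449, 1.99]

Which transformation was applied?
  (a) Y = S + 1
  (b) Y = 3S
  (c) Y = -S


Checking option (b) Y = 3S:
  S = 0.286 -> Y = 0.859 ✓
  S = -0.02 -> Y = -0.06 ✓
  S = -0.492 -> Y = -1.475 ✓
All samples match this transformation.

(b) 3S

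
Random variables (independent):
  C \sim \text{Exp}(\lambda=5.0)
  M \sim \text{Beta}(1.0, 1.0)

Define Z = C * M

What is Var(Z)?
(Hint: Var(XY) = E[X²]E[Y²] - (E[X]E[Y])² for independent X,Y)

Var(XY) = E[X²]E[Y²] - (E[X]E[Y])²
E[C] = 0.2, Var(C) = 0.04
E[M] = 0.5, Var(M) = 0.083333333
E[C²] = 0.04 + 0.2² = 0.08
E[M²] = 0.083333333 + 0.5² = 0.33333333
Var(Z) = 0.08*0.33333333 - (0.2*0.5)²
= 0.026666667 - 0.01 = 0.016666667

0.016666667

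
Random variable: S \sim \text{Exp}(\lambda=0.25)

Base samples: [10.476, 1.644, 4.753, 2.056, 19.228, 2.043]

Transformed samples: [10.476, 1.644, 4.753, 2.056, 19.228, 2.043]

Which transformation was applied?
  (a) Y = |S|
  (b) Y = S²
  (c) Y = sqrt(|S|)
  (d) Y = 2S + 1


Checking option (a) Y = |S|:
  S = 10.476 -> Y = 10.476 ✓
  S = 1.644 -> Y = 1.644 ✓
  S = 4.753 -> Y = 4.753 ✓
All samples match this transformation.

(a) |S|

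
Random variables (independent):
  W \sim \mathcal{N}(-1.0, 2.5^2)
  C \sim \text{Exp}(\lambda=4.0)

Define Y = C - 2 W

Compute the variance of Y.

For independent RVs: Var(aX + bY) = a²Var(X) + b²Var(Y)
Var(W) = 6.25
Var(C) = 0.0625
Var(Y) = (-2)²*6.25 + 1²*0.0625
= 4*6.25 + 1*0.0625 = 25.0625

25.0625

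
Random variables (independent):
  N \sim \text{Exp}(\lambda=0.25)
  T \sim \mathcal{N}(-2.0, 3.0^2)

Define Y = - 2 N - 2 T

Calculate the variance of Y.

For independent RVs: Var(aX + bY) = a²Var(X) + b²Var(Y)
Var(N) = 16
Var(T) = 9
Var(Y) = (-2)²*16 + (-2)²*9
= 4*16 + 4*9 = 100

100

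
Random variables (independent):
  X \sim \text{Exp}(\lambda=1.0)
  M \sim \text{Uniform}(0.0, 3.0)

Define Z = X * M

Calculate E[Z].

For independent RVs: E[XY] = E[X]*E[Y]
E[X] = 1
E[M] = 1.5
E[Z] = 1 * 1.5 = 1.5

1.5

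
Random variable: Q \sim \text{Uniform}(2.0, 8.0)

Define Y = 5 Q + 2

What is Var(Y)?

For Y = aQ + b: Var(Y) = a² * Var(Q)
Var(Q) = (8 - 2)^2/12 = 3
Var(Y) = 5² * 3 = 25 * 3 = 75

75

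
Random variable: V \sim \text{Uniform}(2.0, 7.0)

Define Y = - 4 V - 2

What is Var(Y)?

For Y = aV + b: Var(Y) = a² * Var(V)
Var(V) = (7 - 2)^2/12 = 2.0833333
Var(Y) = (-4)² * 2.0833333 = 16 * 2.0833333 = 33.333333

33.333333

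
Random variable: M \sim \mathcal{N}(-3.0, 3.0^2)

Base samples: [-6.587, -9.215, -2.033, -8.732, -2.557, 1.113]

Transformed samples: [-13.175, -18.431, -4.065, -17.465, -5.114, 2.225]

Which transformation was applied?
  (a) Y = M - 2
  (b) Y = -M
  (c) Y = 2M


Checking option (c) Y = 2M:
  M = -6.587 -> Y = -13.175 ✓
  M = -9.215 -> Y = -18.431 ✓
  M = -2.033 -> Y = -4.065 ✓
All samples match this transformation.

(c) 2M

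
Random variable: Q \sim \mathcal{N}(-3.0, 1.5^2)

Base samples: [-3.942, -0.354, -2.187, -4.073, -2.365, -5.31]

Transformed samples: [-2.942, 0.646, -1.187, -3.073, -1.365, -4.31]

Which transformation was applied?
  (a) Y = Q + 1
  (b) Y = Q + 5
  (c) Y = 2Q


Checking option (a) Y = Q + 1:
  Q = -3.942 -> Y = -2.942 ✓
  Q = -0.354 -> Y = 0.646 ✓
  Q = -2.187 -> Y = -1.187 ✓
All samples match this transformation.

(a) Q + 1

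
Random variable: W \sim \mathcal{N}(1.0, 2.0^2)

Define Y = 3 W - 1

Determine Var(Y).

For Y = aW + b: Var(Y) = a² * Var(W)
Var(W) = 2.0^2 = 4
Var(Y) = 3² * 4 = 9 * 4 = 36

36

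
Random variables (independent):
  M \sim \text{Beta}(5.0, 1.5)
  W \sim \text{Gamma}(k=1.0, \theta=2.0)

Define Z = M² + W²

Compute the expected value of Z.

E[Z] = E[M²] + E[W²]
E[M²] = Var(M) + E[M]² = 0.023668639 + 0.59171598 = 0.61538462
E[W²] = Var(W) + E[W]² = 4 + 4 = 8
E[Z] = 0.61538462 + 8 = 8.6153846

8.6153846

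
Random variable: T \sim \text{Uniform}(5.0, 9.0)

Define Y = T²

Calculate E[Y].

Using E[X²] = Var(X) + (E[X])²:
E[T] = 7
Var(T) = (9 - 5)^2/12 = 1.3333333
E[T²] = 1.3333333 + 7² = 1.3333333 + 49 = 50.333333

50.333333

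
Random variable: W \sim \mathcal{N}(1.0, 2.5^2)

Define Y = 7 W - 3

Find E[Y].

For Y = 7W - 3:
E[Y] = 7 * E[W] - 3
E[W] = 1.0 = 1
E[Y] = 7 * 1 - 3 = 4

4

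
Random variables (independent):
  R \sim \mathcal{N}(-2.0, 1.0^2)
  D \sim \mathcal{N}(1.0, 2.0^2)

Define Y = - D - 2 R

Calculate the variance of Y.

For independent RVs: Var(aX + bY) = a²Var(X) + b²Var(Y)
Var(R) = 1
Var(D) = 4
Var(Y) = (-2)²*1 + (-1)²*4
= 4*1 + 1*4 = 8

8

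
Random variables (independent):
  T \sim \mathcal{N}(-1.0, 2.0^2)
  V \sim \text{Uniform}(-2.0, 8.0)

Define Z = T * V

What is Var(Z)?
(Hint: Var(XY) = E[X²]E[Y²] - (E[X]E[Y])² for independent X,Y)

Var(XY) = E[X²]E[Y²] - (E[X]E[Y])²
E[T] = -1, Var(T) = 4
E[V] = 3, Var(V) = 8.3333333
E[T²] = 4 + (-1)² = 5
E[V²] = 8.3333333 + 3² = 17.333333
Var(Z) = 5*17.333333 - (-1*3)²
= 86.666667 - 9 = 77.666667

77.666667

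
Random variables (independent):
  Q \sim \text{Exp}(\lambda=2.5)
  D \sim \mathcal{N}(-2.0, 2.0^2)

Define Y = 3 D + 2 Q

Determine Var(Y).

For independent RVs: Var(aX + bY) = a²Var(X) + b²Var(Y)
Var(Q) = 0.16
Var(D) = 4
Var(Y) = 2²*0.16 + 3²*4
= 4*0.16 + 9*4 = 36.64

36.64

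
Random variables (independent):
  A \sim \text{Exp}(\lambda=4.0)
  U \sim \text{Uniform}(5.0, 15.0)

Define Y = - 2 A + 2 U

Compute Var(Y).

For independent RVs: Var(aX + bY) = a²Var(X) + b²Var(Y)
Var(A) = 0.0625
Var(U) = 8.3333333
Var(Y) = (-2)²*0.0625 + 2²*8.3333333
= 4*0.0625 + 4*8.3333333 = 33.583333

33.583333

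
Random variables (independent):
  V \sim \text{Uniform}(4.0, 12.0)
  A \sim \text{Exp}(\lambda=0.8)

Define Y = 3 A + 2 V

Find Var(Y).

For independent RVs: Var(aX + bY) = a²Var(X) + b²Var(Y)
Var(V) = 5.3333333
Var(A) = 1.5625
Var(Y) = 2²*5.3333333 + 3²*1.5625
= 4*5.3333333 + 9*1.5625 = 35.395833

35.395833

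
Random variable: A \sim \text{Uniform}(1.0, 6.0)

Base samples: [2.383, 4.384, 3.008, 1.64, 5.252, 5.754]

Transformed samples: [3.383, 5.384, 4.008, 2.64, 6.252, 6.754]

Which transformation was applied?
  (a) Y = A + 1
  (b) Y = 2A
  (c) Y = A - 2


Checking option (a) Y = A + 1:
  A = 2.383 -> Y = 3.383 ✓
  A = 4.384 -> Y = 5.384 ✓
  A = 3.008 -> Y = 4.008 ✓
All samples match this transformation.

(a) A + 1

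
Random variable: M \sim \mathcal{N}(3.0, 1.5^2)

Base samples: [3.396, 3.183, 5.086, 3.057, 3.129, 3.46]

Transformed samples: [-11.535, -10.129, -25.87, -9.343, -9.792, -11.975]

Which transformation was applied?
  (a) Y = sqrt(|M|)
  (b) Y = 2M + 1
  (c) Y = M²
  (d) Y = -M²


Checking option (d) Y = -M²:
  M = 3.396 -> Y = -11.535 ✓
  M = 3.183 -> Y = -10.129 ✓
  M = 5.086 -> Y = -25.87 ✓
All samples match this transformation.

(d) -M²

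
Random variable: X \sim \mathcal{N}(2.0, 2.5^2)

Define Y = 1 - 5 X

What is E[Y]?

For Y = -5X + 1:
E[Y] = -5 * E[X] + 1
E[X] = 2.0 = 2
E[Y] = -5 * 2 + 1 = -9

-9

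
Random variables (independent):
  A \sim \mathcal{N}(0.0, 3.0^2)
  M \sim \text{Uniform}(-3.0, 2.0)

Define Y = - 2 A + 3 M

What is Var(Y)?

For independent RVs: Var(aX + bY) = a²Var(X) + b²Var(Y)
Var(A) = 9
Var(M) = 2.0833333
Var(Y) = (-2)²*9 + 3²*2.0833333
= 4*9 + 9*2.0833333 = 54.75

54.75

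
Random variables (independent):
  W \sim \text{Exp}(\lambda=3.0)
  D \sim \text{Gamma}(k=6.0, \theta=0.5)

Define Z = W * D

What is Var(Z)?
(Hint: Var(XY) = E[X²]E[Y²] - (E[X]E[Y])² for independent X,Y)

Var(XY) = E[X²]E[Y²] - (E[X]E[Y])²
E[W] = 0.33333333, Var(W) = 0.11111111
E[D] = 3, Var(D) = 1.5
E[W²] = 0.11111111 + 0.33333333² = 0.22222222
E[D²] = 1.5 + 3² = 10.5
Var(Z) = 0.22222222*10.5 - (0.33333333*3)²
= 2.3333333 - 1 = 1.3333333

1.3333333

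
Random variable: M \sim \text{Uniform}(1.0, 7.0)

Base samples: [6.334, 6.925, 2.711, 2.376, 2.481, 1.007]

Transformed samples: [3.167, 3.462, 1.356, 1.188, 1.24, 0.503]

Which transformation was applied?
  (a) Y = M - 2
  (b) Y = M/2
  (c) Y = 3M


Checking option (b) Y = M/2:
  M = 6.334 -> Y = 3.167 ✓
  M = 6.925 -> Y = 3.462 ✓
  M = 2.711 -> Y = 1.356 ✓
All samples match this transformation.

(b) M/2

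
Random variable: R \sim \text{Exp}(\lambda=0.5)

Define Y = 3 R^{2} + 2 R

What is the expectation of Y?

E[Y] = 3*E[R²] + 2*E[R]
E[R] = 2
E[R²] = Var(R) + (E[R])² = 4 + 4 = 8
E[Y] = 3*8 + 2*2 = 28

28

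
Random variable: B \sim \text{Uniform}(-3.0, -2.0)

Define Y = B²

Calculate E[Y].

Using E[X²] = Var(X) + (E[X])²:
E[B] = -2.5
Var(B) = (-2 + 3)^2/12 = 0.083333333
E[B²] = 0.083333333 + (-2.5)² = 0.083333333 + 6.25 = 6.3333333

6.3333333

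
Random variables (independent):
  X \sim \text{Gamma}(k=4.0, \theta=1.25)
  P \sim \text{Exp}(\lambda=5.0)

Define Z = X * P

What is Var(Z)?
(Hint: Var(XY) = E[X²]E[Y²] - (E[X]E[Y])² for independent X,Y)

Var(XY) = E[X²]E[Y²] - (E[X]E[Y])²
E[X] = 5, Var(X) = 6.25
E[P] = 0.2, Var(P) = 0.04
E[X²] = 6.25 + 5² = 31.25
E[P²] = 0.04 + 0.2² = 0.08
Var(Z) = 31.25*0.08 - (5*0.2)²
= 2.5 - 1 = 1.5

1.5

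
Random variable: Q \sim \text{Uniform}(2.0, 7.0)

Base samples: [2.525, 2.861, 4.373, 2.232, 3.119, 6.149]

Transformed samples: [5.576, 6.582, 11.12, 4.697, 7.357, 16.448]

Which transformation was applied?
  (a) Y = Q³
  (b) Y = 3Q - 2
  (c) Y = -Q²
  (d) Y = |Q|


Checking option (b) Y = 3Q - 2:
  Q = 2.525 -> Y = 5.576 ✓
  Q = 2.861 -> Y = 6.582 ✓
  Q = 4.373 -> Y = 11.12 ✓
All samples match this transformation.

(b) 3Q - 2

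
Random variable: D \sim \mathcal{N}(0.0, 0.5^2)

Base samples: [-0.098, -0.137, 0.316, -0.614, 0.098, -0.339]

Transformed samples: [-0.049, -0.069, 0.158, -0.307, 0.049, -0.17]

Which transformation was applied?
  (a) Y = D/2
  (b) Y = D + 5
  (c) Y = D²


Checking option (a) Y = D/2:
  D = -0.098 -> Y = -0.049 ✓
  D = -0.137 -> Y = -0.069 ✓
  D = 0.316 -> Y = 0.158 ✓
All samples match this transformation.

(a) D/2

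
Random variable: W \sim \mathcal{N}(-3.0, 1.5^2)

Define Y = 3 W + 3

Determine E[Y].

For Y = 3W + 3:
E[Y] = 3 * E[W] + 3
E[W] = -3.0 = -3
E[Y] = 3 * (-3) + 3 = -6

-6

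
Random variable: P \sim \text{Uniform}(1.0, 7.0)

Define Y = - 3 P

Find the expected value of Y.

For Y = -3P:
E[Y] = -3 * E[P]
E[P] = (1 + 7)/2 = 4
E[Y] = -3 * 4 = -12

-12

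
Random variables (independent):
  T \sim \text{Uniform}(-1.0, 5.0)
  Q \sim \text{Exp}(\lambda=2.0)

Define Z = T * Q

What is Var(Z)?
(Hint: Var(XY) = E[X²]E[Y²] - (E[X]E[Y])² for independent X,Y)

Var(XY) = E[X²]E[Y²] - (E[X]E[Y])²
E[T] = 2, Var(T) = 3
E[Q] = 0.5, Var(Q) = 0.25
E[T²] = 3 + 2² = 7
E[Q²] = 0.25 + 0.5² = 0.5
Var(Z) = 7*0.5 - (2*0.5)²
= 3.5 - 1 = 2.5

2.5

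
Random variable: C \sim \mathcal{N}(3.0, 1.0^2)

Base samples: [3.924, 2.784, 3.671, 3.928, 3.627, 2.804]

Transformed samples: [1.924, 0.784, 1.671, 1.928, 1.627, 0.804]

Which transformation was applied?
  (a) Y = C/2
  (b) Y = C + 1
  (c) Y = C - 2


Checking option (c) Y = C - 2:
  C = 3.924 -> Y = 1.924 ✓
  C = 2.784 -> Y = 0.784 ✓
  C = 3.671 -> Y = 1.671 ✓
All samples match this transformation.

(c) C - 2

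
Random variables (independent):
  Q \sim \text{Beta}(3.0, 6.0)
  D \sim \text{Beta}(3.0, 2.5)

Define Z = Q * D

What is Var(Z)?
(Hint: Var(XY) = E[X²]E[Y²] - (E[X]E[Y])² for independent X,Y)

Var(XY) = E[X²]E[Y²] - (E[X]E[Y])²
E[Q] = 0.33333333, Var(Q) = 0.022222222
E[D] = 0.54545455, Var(D) = 0.038143675
E[Q²] = 0.022222222 + 0.33333333² = 0.13333333
E[D²] = 0.038143675 + 0.54545455² = 0.33566434
Var(Z) = 0.13333333*0.33566434 - (0.33333333*0.54545455)²
= 0.044755245 - 0.033057851 = 0.011697394

0.011697394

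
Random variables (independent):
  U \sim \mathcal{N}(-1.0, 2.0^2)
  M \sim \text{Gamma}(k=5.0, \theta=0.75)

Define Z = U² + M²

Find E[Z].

E[Z] = E[U²] + E[M²]
E[U²] = Var(U) + E[U]² = 4 + 1 = 5
E[M²] = Var(M) + E[M]² = 2.8125 + 14.0625 = 16.875
E[Z] = 5 + 16.875 = 21.875

21.875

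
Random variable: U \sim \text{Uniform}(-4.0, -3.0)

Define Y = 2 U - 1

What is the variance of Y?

For Y = aU + b: Var(Y) = a² * Var(U)
Var(U) = (-3 + 4)^2/12 = 0.083333333
Var(Y) = 2² * 0.083333333 = 4 * 0.083333333 = 0.33333333

0.33333333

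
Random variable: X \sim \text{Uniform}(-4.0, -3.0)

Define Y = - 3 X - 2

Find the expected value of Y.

For Y = -3X - 2:
E[Y] = -3 * E[X] - 2
E[X] = (-4 - 3)/2 = -3.5
E[Y] = -3 * (-3.5) - 2 = 8.5

8.5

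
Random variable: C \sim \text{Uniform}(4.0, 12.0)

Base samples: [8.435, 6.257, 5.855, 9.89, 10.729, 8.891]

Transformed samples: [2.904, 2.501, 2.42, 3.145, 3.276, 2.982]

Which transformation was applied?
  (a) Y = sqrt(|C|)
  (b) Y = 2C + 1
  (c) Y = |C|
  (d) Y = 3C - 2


Checking option (a) Y = sqrt(|C|):
  C = 8.435 -> Y = 2.904 ✓
  C = 6.257 -> Y = 2.501 ✓
  C = 5.855 -> Y = 2.42 ✓
All samples match this transformation.

(a) sqrt(|C|)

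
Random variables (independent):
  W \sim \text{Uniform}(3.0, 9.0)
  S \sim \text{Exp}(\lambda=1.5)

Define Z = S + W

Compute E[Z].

E[Z] = 1*E[W] + 1*E[S]
E[W] = 6
E[S] = 0.66666667
E[Z] = 1*6 + 1*0.66666667 = 6.6666667

6.6666667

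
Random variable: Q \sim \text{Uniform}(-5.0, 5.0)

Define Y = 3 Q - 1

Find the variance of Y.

For Y = aQ + b: Var(Y) = a² * Var(Q)
Var(Q) = (5 + 5)^2/12 = 8.3333333
Var(Y) = 3² * 8.3333333 = 9 * 8.3333333 = 75

75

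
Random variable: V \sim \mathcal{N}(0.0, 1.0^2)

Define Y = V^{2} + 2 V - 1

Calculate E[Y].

E[Y] = 1*E[V²] + 2*E[V] - 1
E[V] = 0
E[V²] = Var(V) + (E[V])² = 1 + 0 = 1
E[Y] = 1*1 + 2*0 - 1 = 0

0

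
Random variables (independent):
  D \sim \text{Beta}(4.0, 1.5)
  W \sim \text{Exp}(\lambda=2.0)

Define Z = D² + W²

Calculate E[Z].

E[Z] = E[D²] + E[W²]
E[D²] = Var(D) + E[D]² = 0.03051494 + 0.52892562 = 0.55944056
E[W²] = Var(W) + E[W]² = 0.25 + 0.25 = 0.5
E[Z] = 0.55944056 + 0.5 = 1.0594406

1.0594406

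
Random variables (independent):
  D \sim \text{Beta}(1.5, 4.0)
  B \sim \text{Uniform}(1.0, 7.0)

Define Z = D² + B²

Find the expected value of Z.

E[Z] = E[D²] + E[B²]
E[D²] = Var(D) + E[D]² = 0.03051494 + 0.074380165 = 0.1048951
E[B²] = Var(B) + E[B]² = 3 + 16 = 19
E[Z] = 0.1048951 + 19 = 19.104895

19.104895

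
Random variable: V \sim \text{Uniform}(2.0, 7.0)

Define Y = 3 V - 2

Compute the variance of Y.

For Y = aV + b: Var(Y) = a² * Var(V)
Var(V) = (7 - 2)^2/12 = 2.0833333
Var(Y) = 3² * 2.0833333 = 9 * 2.0833333 = 18.75

18.75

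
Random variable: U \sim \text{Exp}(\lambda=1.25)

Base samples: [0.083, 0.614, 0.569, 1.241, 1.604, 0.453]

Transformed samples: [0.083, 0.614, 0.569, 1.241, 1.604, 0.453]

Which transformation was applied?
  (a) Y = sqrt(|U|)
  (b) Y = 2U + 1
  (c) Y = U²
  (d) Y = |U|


Checking option (d) Y = |U|:
  U = 0.083 -> Y = 0.083 ✓
  U = 0.614 -> Y = 0.614 ✓
  U = 0.569 -> Y = 0.569 ✓
All samples match this transformation.

(d) |U|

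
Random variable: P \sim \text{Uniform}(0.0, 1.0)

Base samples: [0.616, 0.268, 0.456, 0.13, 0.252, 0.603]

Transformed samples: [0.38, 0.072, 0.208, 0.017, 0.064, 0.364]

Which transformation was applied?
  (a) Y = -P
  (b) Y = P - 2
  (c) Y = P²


Checking option (c) Y = P²:
  P = 0.616 -> Y = 0.38 ✓
  P = 0.268 -> Y = 0.072 ✓
  P = 0.456 -> Y = 0.208 ✓
All samples match this transformation.

(c) P²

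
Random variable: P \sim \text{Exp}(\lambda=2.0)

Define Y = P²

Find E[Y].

E[P²] = Var(P) + (E[P])² = 0.25 + 0.25 = 0.5

0.5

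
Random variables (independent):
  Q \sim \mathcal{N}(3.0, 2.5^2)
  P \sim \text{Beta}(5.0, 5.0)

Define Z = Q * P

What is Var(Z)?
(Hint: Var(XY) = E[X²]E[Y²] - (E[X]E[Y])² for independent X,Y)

Var(XY) = E[X²]E[Y²] - (E[X]E[Y])²
E[Q] = 3, Var(Q) = 6.25
E[P] = 0.5, Var(P) = 0.022727273
E[Q²] = 6.25 + 3² = 15.25
E[P²] = 0.022727273 + 0.5² = 0.27272727
Var(Z) = 15.25*0.27272727 - (3*0.5)²
= 4.1590909 - 2.25 = 1.9090909

1.9090909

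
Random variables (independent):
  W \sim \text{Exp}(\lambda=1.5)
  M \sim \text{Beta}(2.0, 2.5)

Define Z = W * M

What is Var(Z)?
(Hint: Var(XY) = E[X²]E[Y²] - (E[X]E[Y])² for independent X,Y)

Var(XY) = E[X²]E[Y²] - (E[X]E[Y])²
E[W] = 0.66666667, Var(W) = 0.44444444
E[M] = 0.44444444, Var(M) = 0.044893378
E[W²] = 0.44444444 + 0.66666667² = 0.88888889
E[M²] = 0.044893378 + 0.44444444² = 0.24242424
Var(Z) = 0.88888889*0.24242424 - (0.66666667*0.44444444)²
= 0.21548822 - 0.087791495 = 0.12769672

0.12769672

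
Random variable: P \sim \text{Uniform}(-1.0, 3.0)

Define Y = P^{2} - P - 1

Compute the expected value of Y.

E[Y] = 1*E[P²] - 1*E[P] - 1
E[P] = 1
E[P²] = Var(P) + (E[P])² = 1.3333333 + 1 = 2.3333333
E[Y] = 1*2.3333333 - 1*1 - 1 = 0.33333333

0.33333333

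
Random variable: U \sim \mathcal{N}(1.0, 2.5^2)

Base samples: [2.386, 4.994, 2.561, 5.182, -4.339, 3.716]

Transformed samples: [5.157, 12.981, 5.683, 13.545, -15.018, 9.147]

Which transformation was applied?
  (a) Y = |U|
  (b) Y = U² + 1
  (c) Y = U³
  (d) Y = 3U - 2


Checking option (d) Y = 3U - 2:
  U = 2.386 -> Y = 5.157 ✓
  U = 4.994 -> Y = 12.981 ✓
  U = 2.561 -> Y = 5.683 ✓
All samples match this transformation.

(d) 3U - 2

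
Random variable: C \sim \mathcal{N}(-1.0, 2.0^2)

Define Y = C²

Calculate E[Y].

Using E[X²] = Var(X) + (E[X])²:
E[C] = -1
Var(C) = 2.0^2 = 4
E[C²] = 4 + (-1)² = 4 + 1 = 5

5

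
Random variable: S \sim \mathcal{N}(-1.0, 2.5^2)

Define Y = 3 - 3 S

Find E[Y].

For Y = -3S + 3:
E[Y] = -3 * E[S] + 3
E[S] = -1.0 = -1
E[Y] = -3 * (-1) + 3 = 6

6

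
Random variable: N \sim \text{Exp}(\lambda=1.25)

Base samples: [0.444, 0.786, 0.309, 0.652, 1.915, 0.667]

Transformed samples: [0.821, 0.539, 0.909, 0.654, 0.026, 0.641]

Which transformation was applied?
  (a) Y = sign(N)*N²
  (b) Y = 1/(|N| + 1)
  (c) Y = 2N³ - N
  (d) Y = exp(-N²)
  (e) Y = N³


Checking option (d) Y = exp(-N²):
  N = 0.444 -> Y = 0.821 ✓
  N = 0.786 -> Y = 0.539 ✓
  N = 0.309 -> Y = 0.909 ✓
All samples match this transformation.

(d) exp(-N²)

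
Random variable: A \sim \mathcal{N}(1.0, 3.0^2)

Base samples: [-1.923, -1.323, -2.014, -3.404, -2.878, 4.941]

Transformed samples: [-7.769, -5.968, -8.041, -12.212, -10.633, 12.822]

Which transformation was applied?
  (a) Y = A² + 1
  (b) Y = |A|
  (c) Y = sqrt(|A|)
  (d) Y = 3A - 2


Checking option (d) Y = 3A - 2:
  A = -1.923 -> Y = -7.769 ✓
  A = -1.323 -> Y = -5.968 ✓
  A = -2.014 -> Y = -8.041 ✓
All samples match this transformation.

(d) 3A - 2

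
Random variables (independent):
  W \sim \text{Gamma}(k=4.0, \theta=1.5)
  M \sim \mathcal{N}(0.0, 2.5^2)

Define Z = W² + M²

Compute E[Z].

E[Z] = E[W²] + E[M²]
E[W²] = Var(W) + E[W]² = 9 + 36 = 45
E[M²] = Var(M) + E[M]² = 6.25 + 0 = 6.25
E[Z] = 45 + 6.25 = 51.25

51.25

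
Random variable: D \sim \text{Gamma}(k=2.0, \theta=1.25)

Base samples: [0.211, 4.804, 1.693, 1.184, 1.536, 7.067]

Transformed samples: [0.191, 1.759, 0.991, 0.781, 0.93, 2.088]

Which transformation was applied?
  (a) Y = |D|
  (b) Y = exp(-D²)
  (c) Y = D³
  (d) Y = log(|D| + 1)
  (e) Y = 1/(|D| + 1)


Checking option (d) Y = log(|D| + 1):
  D = 0.211 -> Y = 0.191 ✓
  D = 4.804 -> Y = 1.759 ✓
  D = 1.693 -> Y = 0.991 ✓
All samples match this transformation.

(d) log(|D| + 1)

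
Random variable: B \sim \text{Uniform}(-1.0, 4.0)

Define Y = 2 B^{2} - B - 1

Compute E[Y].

E[Y] = 2*E[B²] - 1*E[B] - 1
E[B] = 1.5
E[B²] = Var(B) + (E[B])² = 2.0833333 + 2.25 = 4.3333333
E[Y] = 2*4.3333333 - 1*1.5 - 1 = 6.1666667

6.1666667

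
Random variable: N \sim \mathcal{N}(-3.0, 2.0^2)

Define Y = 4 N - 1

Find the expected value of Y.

For Y = 4N - 1:
E[Y] = 4 * E[N] - 1
E[N] = -3.0 = -3
E[Y] = 4 * (-3) - 1 = -13

-13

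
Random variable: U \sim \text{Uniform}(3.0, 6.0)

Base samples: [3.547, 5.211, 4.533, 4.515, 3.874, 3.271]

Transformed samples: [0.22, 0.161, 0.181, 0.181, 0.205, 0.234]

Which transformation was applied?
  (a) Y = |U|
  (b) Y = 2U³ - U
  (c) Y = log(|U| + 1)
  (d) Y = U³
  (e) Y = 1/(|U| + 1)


Checking option (e) Y = 1/(|U| + 1):
  U = 3.547 -> Y = 0.22 ✓
  U = 5.211 -> Y = 0.161 ✓
  U = 4.533 -> Y = 0.181 ✓
All samples match this transformation.

(e) 1/(|U| + 1)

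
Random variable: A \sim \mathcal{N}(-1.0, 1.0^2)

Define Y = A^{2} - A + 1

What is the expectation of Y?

E[Y] = 1*E[A²] - 1*E[A] + 1
E[A] = -1
E[A²] = Var(A) + (E[A])² = 1 + 1 = 2
E[Y] = 1*2 - 1*(-1) + 1 = 4

4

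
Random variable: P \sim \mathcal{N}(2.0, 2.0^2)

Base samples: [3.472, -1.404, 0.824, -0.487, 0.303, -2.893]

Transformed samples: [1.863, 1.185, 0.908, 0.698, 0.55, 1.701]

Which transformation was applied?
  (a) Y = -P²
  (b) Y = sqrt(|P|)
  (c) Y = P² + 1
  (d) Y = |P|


Checking option (b) Y = sqrt(|P|):
  P = 3.472 -> Y = 1.863 ✓
  P = -1.404 -> Y = 1.185 ✓
  P = 0.824 -> Y = 0.908 ✓
All samples match this transformation.

(b) sqrt(|P|)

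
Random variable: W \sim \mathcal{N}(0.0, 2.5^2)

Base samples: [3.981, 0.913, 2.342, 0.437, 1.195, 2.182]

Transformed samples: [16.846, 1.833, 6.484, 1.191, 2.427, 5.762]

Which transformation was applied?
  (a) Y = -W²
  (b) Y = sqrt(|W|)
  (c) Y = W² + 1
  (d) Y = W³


Checking option (c) Y = W² + 1:
  W = 3.981 -> Y = 16.846 ✓
  W = 0.913 -> Y = 1.833 ✓
  W = 2.342 -> Y = 6.484 ✓
All samples match this transformation.

(c) W² + 1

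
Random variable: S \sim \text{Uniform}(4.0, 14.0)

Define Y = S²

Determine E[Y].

Using E[X²] = Var(X) + (E[X])²:
E[S] = 9
Var(S) = (14 - 4)^2/12 = 8.3333333
E[S²] = 8.3333333 + 9² = 8.3333333 + 81 = 89.333333

89.333333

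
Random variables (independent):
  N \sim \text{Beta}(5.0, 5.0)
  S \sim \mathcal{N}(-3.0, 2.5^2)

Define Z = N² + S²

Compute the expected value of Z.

E[Z] = E[N²] + E[S²]
E[N²] = Var(N) + E[N]² = 0.022727273 + 0.25 = 0.27272727
E[S²] = Var(S) + E[S]² = 6.25 + 9 = 15.25
E[Z] = 0.27272727 + 15.25 = 15.522727

15.522727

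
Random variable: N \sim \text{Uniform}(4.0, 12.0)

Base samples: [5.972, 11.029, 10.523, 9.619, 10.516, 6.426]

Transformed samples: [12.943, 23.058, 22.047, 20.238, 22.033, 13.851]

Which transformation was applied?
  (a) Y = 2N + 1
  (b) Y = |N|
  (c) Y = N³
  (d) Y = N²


Checking option (a) Y = 2N + 1:
  N = 5.972 -> Y = 12.943 ✓
  N = 11.029 -> Y = 23.058 ✓
  N = 10.523 -> Y = 22.047 ✓
All samples match this transformation.

(a) 2N + 1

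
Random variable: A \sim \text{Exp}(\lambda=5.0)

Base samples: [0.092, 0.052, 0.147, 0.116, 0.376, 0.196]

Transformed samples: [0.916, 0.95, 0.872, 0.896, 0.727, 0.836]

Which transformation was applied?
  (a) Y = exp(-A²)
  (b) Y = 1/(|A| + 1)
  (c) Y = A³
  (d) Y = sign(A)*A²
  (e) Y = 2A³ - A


Checking option (b) Y = 1/(|A| + 1):
  A = 0.092 -> Y = 0.916 ✓
  A = 0.052 -> Y = 0.95 ✓
  A = 0.147 -> Y = 0.872 ✓
All samples match this transformation.

(b) 1/(|A| + 1)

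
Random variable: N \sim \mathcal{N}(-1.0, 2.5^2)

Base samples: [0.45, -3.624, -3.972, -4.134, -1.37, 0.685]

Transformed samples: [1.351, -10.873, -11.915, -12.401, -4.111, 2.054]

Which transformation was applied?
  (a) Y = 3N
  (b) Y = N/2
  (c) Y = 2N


Checking option (a) Y = 3N:
  N = 0.45 -> Y = 1.351 ✓
  N = -3.624 -> Y = -10.873 ✓
  N = -3.972 -> Y = -11.915 ✓
All samples match this transformation.

(a) 3N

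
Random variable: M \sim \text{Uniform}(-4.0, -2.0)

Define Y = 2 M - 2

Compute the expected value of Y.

For Y = 2M - 2:
E[Y] = 2 * E[M] - 2
E[M] = (-4 - 2)/2 = -3
E[Y] = 2 * (-3) - 2 = -8

-8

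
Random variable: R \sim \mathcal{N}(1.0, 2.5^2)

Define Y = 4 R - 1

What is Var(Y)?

For Y = aR + b: Var(Y) = a² * Var(R)
Var(R) = 2.5^2 = 6.25
Var(Y) = 4² * 6.25 = 16 * 6.25 = 100

100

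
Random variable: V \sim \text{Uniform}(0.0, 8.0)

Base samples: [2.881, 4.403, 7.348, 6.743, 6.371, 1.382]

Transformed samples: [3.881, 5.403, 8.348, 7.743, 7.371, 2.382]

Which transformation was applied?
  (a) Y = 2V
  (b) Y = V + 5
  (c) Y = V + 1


Checking option (c) Y = V + 1:
  V = 2.881 -> Y = 3.881 ✓
  V = 4.403 -> Y = 5.403 ✓
  V = 7.348 -> Y = 8.348 ✓
All samples match this transformation.

(c) V + 1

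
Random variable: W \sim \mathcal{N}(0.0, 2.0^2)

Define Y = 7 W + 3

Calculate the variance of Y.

For Y = aW + b: Var(Y) = a² * Var(W)
Var(W) = 2.0^2 = 4
Var(Y) = 7² * 4 = 49 * 4 = 196

196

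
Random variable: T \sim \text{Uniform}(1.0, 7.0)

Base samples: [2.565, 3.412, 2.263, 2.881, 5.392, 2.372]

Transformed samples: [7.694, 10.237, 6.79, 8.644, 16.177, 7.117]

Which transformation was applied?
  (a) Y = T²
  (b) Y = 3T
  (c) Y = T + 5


Checking option (b) Y = 3T:
  T = 2.565 -> Y = 7.694 ✓
  T = 3.412 -> Y = 10.237 ✓
  T = 2.263 -> Y = 6.79 ✓
All samples match this transformation.

(b) 3T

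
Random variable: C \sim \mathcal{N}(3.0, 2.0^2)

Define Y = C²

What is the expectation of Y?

E[C²] = Var(C) + (E[C])² = 4 + 9 = 13

13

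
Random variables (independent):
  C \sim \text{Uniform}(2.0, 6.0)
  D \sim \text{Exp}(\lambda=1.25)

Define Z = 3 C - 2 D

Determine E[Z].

E[Z] = 3*E[C] - 2*E[D]
E[C] = 4
E[D] = 0.8
E[Z] = 3*4 - 2*0.8 = 10.4

10.4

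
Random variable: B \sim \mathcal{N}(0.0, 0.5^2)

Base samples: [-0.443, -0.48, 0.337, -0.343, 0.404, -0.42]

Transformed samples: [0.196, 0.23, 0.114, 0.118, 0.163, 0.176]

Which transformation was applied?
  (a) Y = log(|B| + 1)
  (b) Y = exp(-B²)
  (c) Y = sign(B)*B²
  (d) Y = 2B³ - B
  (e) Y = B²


Checking option (e) Y = B²:
  B = -0.443 -> Y = 0.196 ✓
  B = -0.48 -> Y = 0.23 ✓
  B = 0.337 -> Y = 0.114 ✓
All samples match this transformation.

(e) B²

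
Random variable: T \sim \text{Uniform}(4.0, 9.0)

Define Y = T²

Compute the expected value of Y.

E[T²] = Var(T) + (E[T])² = 2.0833333 + 42.25 = 44.333333

44.333333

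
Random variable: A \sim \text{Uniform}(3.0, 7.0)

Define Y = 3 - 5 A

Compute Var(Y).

For Y = aA + b: Var(Y) = a² * Var(A)
Var(A) = (7 - 3)^2/12 = 1.3333333
Var(Y) = (-5)² * 1.3333333 = 25 * 1.3333333 = 33.333333

33.333333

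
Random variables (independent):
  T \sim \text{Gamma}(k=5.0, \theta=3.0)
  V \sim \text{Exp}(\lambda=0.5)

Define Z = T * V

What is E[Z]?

For independent RVs: E[XY] = E[X]*E[Y]
E[T] = 15
E[V] = 2
E[Z] = 15 * 2 = 30

30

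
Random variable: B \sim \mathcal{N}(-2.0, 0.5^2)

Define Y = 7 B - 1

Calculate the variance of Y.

For Y = aB + b: Var(Y) = a² * Var(B)
Var(B) = 0.5^2 = 0.25
Var(Y) = 7² * 0.25 = 49 * 0.25 = 12.25

12.25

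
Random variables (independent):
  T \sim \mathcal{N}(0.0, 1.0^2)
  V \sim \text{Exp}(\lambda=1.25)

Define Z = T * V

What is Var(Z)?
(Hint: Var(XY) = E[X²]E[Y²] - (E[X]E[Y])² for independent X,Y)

Var(XY) = E[X²]E[Y²] - (E[X]E[Y])²
E[T] = 0, Var(T) = 1
E[V] = 0.8, Var(V) = 0.64
E[T²] = 1 + 0² = 1
E[V²] = 0.64 + 0.8² = 1.28
Var(Z) = 1*1.28 - (0*0.8)²
= 1.28 - 0 = 1.28

1.28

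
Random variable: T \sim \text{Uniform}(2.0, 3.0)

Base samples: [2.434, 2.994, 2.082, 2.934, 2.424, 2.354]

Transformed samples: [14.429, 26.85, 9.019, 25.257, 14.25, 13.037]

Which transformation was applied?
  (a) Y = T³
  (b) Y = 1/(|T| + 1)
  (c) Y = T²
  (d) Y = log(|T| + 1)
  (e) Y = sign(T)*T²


Checking option (a) Y = T³:
  T = 2.434 -> Y = 14.429 ✓
  T = 2.994 -> Y = 26.85 ✓
  T = 2.082 -> Y = 9.019 ✓
All samples match this transformation.

(a) T³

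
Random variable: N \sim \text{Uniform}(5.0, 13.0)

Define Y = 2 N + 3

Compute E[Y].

For Y = 2N + 3:
E[Y] = 2 * E[N] + 3
E[N] = (5 + 13)/2 = 9
E[Y] = 2 * 9 + 3 = 21

21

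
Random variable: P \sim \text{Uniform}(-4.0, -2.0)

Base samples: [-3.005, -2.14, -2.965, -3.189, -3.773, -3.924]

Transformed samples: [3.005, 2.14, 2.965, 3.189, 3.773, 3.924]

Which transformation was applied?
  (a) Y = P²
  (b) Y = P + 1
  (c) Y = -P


Checking option (c) Y = -P:
  P = -3.005 -> Y = 3.005 ✓
  P = -2.14 -> Y = 2.14 ✓
  P = -2.965 -> Y = 2.965 ✓
All samples match this transformation.

(c) -P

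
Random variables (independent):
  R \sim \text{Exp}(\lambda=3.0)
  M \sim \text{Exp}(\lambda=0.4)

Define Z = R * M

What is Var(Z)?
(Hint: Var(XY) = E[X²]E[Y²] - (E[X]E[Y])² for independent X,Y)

Var(XY) = E[X²]E[Y²] - (E[X]E[Y])²
E[R] = 0.33333333, Var(R) = 0.11111111
E[M] = 2.5, Var(M) = 6.25
E[R²] = 0.11111111 + 0.33333333² = 0.22222222
E[M²] = 6.25 + 2.5² = 12.5
Var(Z) = 0.22222222*12.5 - (0.33333333*2.5)²
= 2.7777778 - 0.69444444 = 2.0833333

2.0833333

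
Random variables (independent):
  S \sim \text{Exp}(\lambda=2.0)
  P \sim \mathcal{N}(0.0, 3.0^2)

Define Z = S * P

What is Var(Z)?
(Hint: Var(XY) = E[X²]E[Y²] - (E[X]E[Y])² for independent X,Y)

Var(XY) = E[X²]E[Y²] - (E[X]E[Y])²
E[S] = 0.5, Var(S) = 0.25
E[P] = 0, Var(P) = 9
E[S²] = 0.25 + 0.5² = 0.5
E[P²] = 9 + 0² = 9
Var(Z) = 0.5*9 - (0.5*0)²
= 4.5 - 0 = 4.5

4.5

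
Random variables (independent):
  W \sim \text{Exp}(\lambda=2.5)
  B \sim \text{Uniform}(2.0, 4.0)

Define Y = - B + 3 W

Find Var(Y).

For independent RVs: Var(aX + bY) = a²Var(X) + b²Var(Y)
Var(W) = 0.16
Var(B) = 0.33333333
Var(Y) = 3²*0.16 + (-1)²*0.33333333
= 9*0.16 + 1*0.33333333 = 1.7733333

1.7733333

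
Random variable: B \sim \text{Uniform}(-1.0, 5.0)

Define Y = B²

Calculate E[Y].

Using E[X²] = Var(X) + (E[X])²:
E[B] = 2
Var(B) = (5 + 1)^2/12 = 3
E[B²] = 3 + 2² = 3 + 4 = 7

7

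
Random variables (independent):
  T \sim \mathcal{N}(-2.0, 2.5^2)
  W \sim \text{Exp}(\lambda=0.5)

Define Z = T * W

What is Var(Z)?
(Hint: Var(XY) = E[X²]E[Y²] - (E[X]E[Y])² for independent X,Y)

Var(XY) = E[X²]E[Y²] - (E[X]E[Y])²
E[T] = -2, Var(T) = 6.25
E[W] = 2, Var(W) = 4
E[T²] = 6.25 + (-2)² = 10.25
E[W²] = 4 + 2² = 8
Var(Z) = 10.25*8 - (-2*2)²
= 82 - 16 = 66

66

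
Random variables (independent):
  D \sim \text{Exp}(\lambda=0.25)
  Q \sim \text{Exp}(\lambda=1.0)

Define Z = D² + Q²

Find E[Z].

E[Z] = E[D²] + E[Q²]
E[D²] = Var(D) + E[D]² = 16 + 16 = 32
E[Q²] = Var(Q) + E[Q]² = 1 + 1 = 2
E[Z] = 32 + 2 = 34

34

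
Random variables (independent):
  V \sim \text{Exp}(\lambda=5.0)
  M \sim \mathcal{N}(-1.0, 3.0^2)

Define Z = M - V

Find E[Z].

E[Z] = -1*E[V] + 1*E[M]
E[V] = 0.2
E[M] = -1
E[Z] = -1*0.2 + 1*(-1) = -1.2

-1.2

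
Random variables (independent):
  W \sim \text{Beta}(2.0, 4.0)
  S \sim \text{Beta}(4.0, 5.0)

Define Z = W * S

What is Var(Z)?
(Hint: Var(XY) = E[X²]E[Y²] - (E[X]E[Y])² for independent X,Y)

Var(XY) = E[X²]E[Y²] - (E[X]E[Y])²
E[W] = 0.33333333, Var(W) = 0.031746032
E[S] = 0.44444444, Var(S) = 0.024691358
E[W²] = 0.031746032 + 0.33333333² = 0.14285714
E[S²] = 0.024691358 + 0.44444444² = 0.22222222
Var(Z) = 0.14285714*0.22222222 - (0.33333333*0.44444444)²
= 0.031746032 - 0.021947874 = 0.0097981579

0.0097981579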